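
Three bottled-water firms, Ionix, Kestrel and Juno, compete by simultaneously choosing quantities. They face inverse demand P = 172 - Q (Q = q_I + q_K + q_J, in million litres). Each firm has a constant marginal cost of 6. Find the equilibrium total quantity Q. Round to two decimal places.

Each firm earns π_i = (172 - Q)q_i - 6q_i.
Setting ∂π_i/∂q_i = 0 with rivals' quantities fixed: 166 - 2q_i - Σ_{j≠i} q_j = 0.
With identical firms every q_j equals q_i, so Σ_{j≠i} q_j = 2q_i and 166 = 4q_i, giving q_i = 83/2.
Total output Q = 83/2 + 83/2 + 83/2 = 249/2.

124.50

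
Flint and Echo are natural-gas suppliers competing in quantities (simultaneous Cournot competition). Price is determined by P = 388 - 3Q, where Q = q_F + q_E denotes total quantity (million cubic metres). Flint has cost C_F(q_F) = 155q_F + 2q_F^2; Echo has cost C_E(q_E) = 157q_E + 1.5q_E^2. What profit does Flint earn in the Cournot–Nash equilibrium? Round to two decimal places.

Flint's profit: π_F = (388 - 3Q)q_F - (155q_F + 2q_F²). Setting ∂π_F/∂q_F = 0: 233 - 10q_F - 3(q_E) = 0.
Echo's first-order condition: 231 - 9q_E - 3(q_F) = 0.
So q_F = (233 - 3q_E)/10 and q_E = (231 - 3q_F)/9.
Substituting one into the other gives q_F = 52/3 and q_E = 179/9.
Price P = 388 - 3·(335/9) = 829/3.
Flint's profit: (829/3)·(52/3) - 155·(52/3) - 2(52/3)² = 1502.2222.

1502.22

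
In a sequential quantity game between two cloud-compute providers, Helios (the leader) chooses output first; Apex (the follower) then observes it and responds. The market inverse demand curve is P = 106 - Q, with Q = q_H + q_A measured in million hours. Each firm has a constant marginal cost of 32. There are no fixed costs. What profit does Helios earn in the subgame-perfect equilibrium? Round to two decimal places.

Solve by backward induction. Given q_H, the follower Apex maximises π_A = (106 - q_H - q_A)q_A - 32q_A.
∂π_A/∂q_A = 74 - q_H - 2q_A = 0 gives the reaction function q_A = (74 - q_H)/2.
Helios substitutes q_A(q_H) into its own profit: π_H = q_H(106 - q_H - (74 - q_H)/2) - 32q_H = (69 - (1/2)q_H)q_H - 32q_H.
Maximising: ∂π_H/∂q_H = 37 - q_H = 0, giving q_H = 37.
Then q_A = (74 - 37)/2 = 37/2.
Price P = 106 - 111/2 = 101/2.
Helios's profit: (101/2 - 32)·37 = 1369/2.

684.50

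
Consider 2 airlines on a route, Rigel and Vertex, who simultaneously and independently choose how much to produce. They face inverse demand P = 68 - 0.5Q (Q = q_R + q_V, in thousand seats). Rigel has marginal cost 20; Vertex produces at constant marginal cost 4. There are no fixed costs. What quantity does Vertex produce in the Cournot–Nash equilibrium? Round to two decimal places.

53.33

Rigel's profit: π_R = (68 - 0.5Q)q_R - (20q_R). Setting ∂π_R/∂q_R = 0: 48 - q_R - (1/2)(q_V) = 0.
Vertex's profit: π_V = (68 - 0.5Q)q_V - (4q_V). Setting ∂π_V/∂q_V = 0: 64 - q_V - (1/2)(q_R) = 0.
So q_R = (48 - (1/2)q_V) and q_V = (64 - (1/2)q_R).
Solving the pair: q_R = 64/3, q_V = 160/3.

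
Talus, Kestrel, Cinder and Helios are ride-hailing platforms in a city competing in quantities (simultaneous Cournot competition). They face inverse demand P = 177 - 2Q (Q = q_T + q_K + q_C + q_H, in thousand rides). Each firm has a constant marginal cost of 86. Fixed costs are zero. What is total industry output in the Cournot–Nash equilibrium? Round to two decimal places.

Each firm earns π_i = (177 - 2Q)q_i - 86q_i.
Setting ∂π_i/∂q_i = 0 with rivals' quantities fixed: 91 - 4q_i - 2·Σ_{j≠i} q_j = 0.
By symmetry each firm produces the same amount; substituting Σ_{j≠i} q_j = 3q_i yields q_i = 91/10.
Total output Q = 91/10 + 91/10 + 91/10 + 91/10 = 182/5.

36.40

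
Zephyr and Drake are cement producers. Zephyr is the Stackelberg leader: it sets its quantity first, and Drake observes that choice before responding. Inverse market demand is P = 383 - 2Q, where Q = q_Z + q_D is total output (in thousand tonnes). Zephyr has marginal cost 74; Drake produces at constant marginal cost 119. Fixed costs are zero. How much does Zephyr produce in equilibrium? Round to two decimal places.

88.50

Solve by backward induction. Given q_Z, the follower Drake maximises π_D = (383 - 2q_Z - 2q_D)q_D - 119q_D.
Follower FOC: 264 - 2q_Z - 4q_D = 0, so q_D(q_Z) = (264 - 2q_Z)/4.
Zephyr substitutes q_D(q_Z) into its own profit: π_Z = q_Z(383 - 2q_Z - (264 - 2q_Z)/2) - 74q_Z = (251 - q_Z)q_Z - 74q_Z.
Maximising: ∂π_Z/∂q_Z = 177 - 2q_Z = 0, giving q_Z = 177/2.
Then q_D = (264 - 2·(177/2))/4 = 87/4.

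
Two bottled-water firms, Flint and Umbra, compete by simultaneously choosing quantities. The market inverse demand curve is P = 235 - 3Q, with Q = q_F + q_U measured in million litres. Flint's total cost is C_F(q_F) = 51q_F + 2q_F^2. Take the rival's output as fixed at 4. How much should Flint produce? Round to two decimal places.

With the rival's output fixed at 4, Flint's profit is π_F = (235 - 3·4 - 3q_F)q_F - (51q_F + 2q_F²) = (223 - 3q_F)q_F - (51q_F + 2q_F²).
∂π_F/∂q_F = 172 - 10q_F = 0, so q_F = 86/5.

17.20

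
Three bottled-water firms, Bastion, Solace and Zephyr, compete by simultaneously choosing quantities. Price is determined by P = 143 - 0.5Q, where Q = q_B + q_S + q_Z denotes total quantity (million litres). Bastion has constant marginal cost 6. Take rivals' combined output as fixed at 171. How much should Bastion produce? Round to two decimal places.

51.50

With rivals' combined output fixed at 171, Bastion's profit is π_B = (143 - (1/2)·171 - (1/2)q_B)q_B - (6q_B) = (115/2 - (1/2)q_B)q_B - (6q_B).
∂π_B/∂q_B = 103/2 - q_B = 0, so q_B = 103/2.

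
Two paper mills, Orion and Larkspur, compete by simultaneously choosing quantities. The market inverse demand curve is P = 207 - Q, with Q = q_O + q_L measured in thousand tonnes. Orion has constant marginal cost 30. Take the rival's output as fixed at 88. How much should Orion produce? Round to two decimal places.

With the rival's output fixed at 88, Orion's profit is π_O = (207 - 88 - q_O)q_O - (30q_O) = (119 - q_O)q_O - (30q_O).
∂π_O/∂q_O = 89 - 2q_O = 0, so q_O = 89/2.

44.50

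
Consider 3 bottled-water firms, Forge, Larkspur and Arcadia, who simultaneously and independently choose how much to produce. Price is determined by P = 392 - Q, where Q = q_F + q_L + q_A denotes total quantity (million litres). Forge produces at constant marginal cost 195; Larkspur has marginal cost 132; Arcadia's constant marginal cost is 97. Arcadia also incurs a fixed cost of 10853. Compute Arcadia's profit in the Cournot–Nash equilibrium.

Forge's profit: π_F = (392 - Q)q_F - (195q_F). Setting ∂π_F/∂q_F = 0: 197 - 2q_F - (q_L + q_A) = 0.
Larkspur's first-order condition: 260 - 2q_L - (q_F + q_A) = 0.
Arcadia's profit: π_A = (392 - Q)q_A - (97q_A). Setting ∂π_A/∂q_A = 0: 295 - 2q_A - (q_F + q_L) = 0.
Adding the 3 first-order conditions: 752 − 4Q = 0, so Q = 188.
Back-substituting: q_F = (197 − 188) = 9, q_L = (260 − 188) = 72, q_A = (295 − 188) = 107.
Price P = 392 - 188 = 204.
Arcadia's profit: (204 - 97)·107 - 10853 = 596.

596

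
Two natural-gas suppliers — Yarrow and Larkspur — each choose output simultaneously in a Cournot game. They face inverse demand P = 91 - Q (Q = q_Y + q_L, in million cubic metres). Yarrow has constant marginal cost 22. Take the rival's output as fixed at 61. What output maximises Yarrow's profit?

With the rival's output fixed at 61, Yarrow's profit is π_Y = (91 - 61 - q_Y)q_Y - (22q_Y) = (30 - q_Y)q_Y - (22q_Y).
∂π_Y/∂q_Y = 8 - 2q_Y = 0, so q_Y = 4.

4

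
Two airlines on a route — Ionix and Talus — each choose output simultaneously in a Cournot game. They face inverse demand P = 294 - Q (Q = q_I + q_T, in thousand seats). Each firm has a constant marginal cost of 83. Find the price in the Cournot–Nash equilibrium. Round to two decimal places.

153.33

Each firm earns π_i = (294 - Q)q_i - 83q_i.
First-order condition (treating rivals' output as given): 211 - 2q_i - q_j = 0.
By symmetry each firm produces the same amount; substituting q_j = q_i yields q_i = 211/3.
Total output Q = 422/3, so price P = 294 - 422/3 = 460/3.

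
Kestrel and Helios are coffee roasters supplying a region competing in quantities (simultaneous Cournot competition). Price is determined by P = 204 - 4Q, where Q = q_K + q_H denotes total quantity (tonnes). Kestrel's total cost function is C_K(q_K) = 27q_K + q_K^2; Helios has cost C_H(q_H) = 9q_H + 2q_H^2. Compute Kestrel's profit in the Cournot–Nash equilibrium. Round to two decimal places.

835.03

Kestrel's profit: π_K = (204 - 4Q)q_K - (27q_K + q_K²). Setting ∂π_K/∂q_K = 0: 177 - 10q_K - 4(q_H) = 0.
Helios's first-order condition: 195 - 12q_H - 4(q_K) = 0.
Rearranging gives the reaction functions q_K = (177 - 4q_H)/10 and q_H = (195 - 4q_K)/12.
Substituting one into the other gives q_K = 168/13 and q_H = 621/52.
Price P = 204 - 4·(1293/52) = 1359/13.
Kestrel's profit: (1359/13)·(168/13) - 27·(168/13) - (168/13)² = 835.0296.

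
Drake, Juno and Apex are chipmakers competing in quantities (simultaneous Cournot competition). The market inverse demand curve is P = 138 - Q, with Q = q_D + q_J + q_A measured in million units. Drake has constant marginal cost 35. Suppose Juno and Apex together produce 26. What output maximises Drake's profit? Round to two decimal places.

With rivals' combined output fixed at 26, Drake's profit is π_D = (138 - 26 - q_D)q_D - (35q_D) = (112 - q_D)q_D - (35q_D).
∂π_D/∂q_D = 77 - 2q_D = 0, so q_D = 77/2.

38.50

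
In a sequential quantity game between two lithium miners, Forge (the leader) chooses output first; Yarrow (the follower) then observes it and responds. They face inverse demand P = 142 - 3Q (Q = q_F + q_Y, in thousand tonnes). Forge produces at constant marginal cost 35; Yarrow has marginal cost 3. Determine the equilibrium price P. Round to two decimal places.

Solve by backward induction. Given q_F, the follower Yarrow maximises π_Y = (142 - 3q_F - 3q_Y)q_Y - 3q_Y.
Setting the follower's marginal profit to zero, 139 - 3q_F - 6q_Y = 0, i.e. q_Y = (139 - 3q_F)/6.
The leader anticipates this reaction. Substituting into P = 142 - 3Q gives P = 145/2 - (3/2)q_F, so π_F = (145/2 - (3/2)q_F)q_F - 35q_F.
The leader's first-order condition 75/2 - 3q_F = 0 yields q_F = 25/2.
Then q_Y = (139 - 3·(25/2))/6 = 203/12.
Total output Q = 353/12, so price P = 142 - 3·(353/12) = 215/4.

53.75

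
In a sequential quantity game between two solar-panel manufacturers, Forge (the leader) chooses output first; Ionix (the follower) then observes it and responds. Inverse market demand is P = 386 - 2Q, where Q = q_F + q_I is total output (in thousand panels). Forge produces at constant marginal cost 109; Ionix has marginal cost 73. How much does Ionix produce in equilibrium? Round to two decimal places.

48.13

Solve by backward induction. Given q_F, the follower Ionix maximises π_I = (386 - 2q_F - 2q_I)q_I - 73q_I.
Follower FOC: 313 - 2q_F - 4q_I = 0, so q_I(q_F) = (313 - 2q_F)/4.
The leader anticipates this reaction. Substituting into P = 386 - 2Q gives P = 459/2 - q_F, so π_F = (459/2 - q_F)q_F - 109q_F.
Maximising: ∂π_F/∂q_F = 241/2 - 2q_F = 0, giving q_F = 241/4.
Then q_I = (313 - 2·(241/4))/4 = 385/8.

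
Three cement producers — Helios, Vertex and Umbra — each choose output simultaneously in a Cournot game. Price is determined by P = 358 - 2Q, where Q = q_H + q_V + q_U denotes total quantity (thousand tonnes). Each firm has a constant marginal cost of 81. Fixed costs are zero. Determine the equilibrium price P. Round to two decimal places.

A representative firm's profit is π_i = q_i(358 - 2Q) - 81q_i.
Setting ∂π_i/∂q_i = 0 with rivals' quantities fixed: 277 - 4q_i - 2·Σ_{j≠i} q_j = 0.
With identical firms every q_j equals q_i, so Σ_{j≠i} q_j = 2q_i and 277 = 8q_i, giving q_i = 277/8.
Total output Q = 831/8, so price P = 358 - 2·(831/8) = 601/4.

150.25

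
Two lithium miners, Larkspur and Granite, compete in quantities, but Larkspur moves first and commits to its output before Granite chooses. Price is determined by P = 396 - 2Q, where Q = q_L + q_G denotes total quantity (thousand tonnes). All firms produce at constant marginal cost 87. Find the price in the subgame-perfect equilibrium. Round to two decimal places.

Solve by backward induction. Given q_L, the follower Granite maximises π_G = (396 - 2q_L - 2q_G)q_G - 87q_G.
∂π_G/∂q_G = 309 - 2q_L - 4q_G = 0 gives the reaction function q_G = (309 - 2q_L)/4.
Larkspur substitutes q_G(q_L) into its own profit: π_L = q_L(396 - 2q_L - (309 - 2q_L)/2) - 87q_L = (483/2 - q_L)q_L - 87q_L.
Maximising: ∂π_L/∂q_L = 309/2 - 2q_L = 0, giving q_L = 309/4.
Then q_G = (309 - 2·(309/4))/4 = 309/8.
Total output Q = 927/8, so price P = 396 - 2·(927/8) = 657/4.

164.25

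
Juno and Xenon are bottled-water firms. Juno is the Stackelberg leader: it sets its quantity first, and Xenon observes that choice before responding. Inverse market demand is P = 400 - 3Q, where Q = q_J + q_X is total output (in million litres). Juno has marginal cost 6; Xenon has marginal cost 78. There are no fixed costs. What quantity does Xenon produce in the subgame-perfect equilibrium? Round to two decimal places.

Solve by backward induction. Given q_J, the follower Xenon maximises π_X = (400 - 3q_J - 3q_X)q_X - 78q_X.
Setting the follower's marginal profit to zero, 322 - 3q_J - 6q_X = 0, i.e. q_X = (322 - 3q_J)/6.
The leader anticipates this reaction. Substituting into P = 400 - 3Q gives P = 239 - (3/2)q_J, so π_J = (239 - (3/2)q_J)q_J - 6q_J.
Maximising: ∂π_J/∂q_J = 233 - 3q_J = 0, giving q_J = 233/3.
Then q_X = (322 - 3·(233/3))/6 = 89/6.

14.83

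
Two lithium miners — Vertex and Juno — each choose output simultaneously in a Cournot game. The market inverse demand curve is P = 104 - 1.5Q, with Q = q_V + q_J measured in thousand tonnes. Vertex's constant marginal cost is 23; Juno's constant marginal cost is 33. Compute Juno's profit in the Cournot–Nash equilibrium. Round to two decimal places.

275.63

Vertex's profit: π_V = (104 - 1.5Q)q_V - (23q_V). Setting ∂π_V/∂q_V = 0: 81 - 3q_V - (3/2)(q_J) = 0.
Juno's profit: π_J = (104 - 1.5Q)q_J - (33q_J). Setting ∂π_J/∂q_J = 0: 71 - 3q_J - (3/2)(q_V) = 0.
Best responses: q_V = (81 - (3/2)q_J)/3, q_J = (71 - (3/2)q_V)/3.
Solving the pair: q_V = 182/9, q_J = 122/9.
Price P = 104 - (3/2)·(304/9) = 160/3.
Juno's profit: (160/3 - 33)·(122/9) = 275.6296.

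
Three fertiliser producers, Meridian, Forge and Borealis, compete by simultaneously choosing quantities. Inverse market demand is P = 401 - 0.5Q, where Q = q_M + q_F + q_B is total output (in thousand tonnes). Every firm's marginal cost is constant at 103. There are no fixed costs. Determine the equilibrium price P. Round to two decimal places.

177.50

Each firm earns π_i = (401 - 0.5Q)q_i - 103q_i.
First-order condition (treating rivals' output as given): 298 - q_i - (1/2)·Σ_{j≠i} q_j = 0.
With identical firms every q_j equals q_i, so Σ_{j≠i} q_j = 2q_i and 298 = 2q_i, giving q_i = 149.
Total output Q = 447, so price P = 401 - (1/2)·447 = 355/2.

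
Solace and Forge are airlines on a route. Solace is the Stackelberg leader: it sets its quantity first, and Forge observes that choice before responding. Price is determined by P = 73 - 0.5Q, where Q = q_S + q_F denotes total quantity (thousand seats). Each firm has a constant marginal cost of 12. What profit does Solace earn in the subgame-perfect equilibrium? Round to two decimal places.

The follower Forge best-responds to any q_S: π_F = (73 - 0.5Q)q_F - 12q_F.
∂π_F/∂q_F = 61 - (1/2)q_S - q_F = 0 gives the reaction function q_F = (61 - (1/2)q_S).
The leader anticipates this reaction. Substituting into P = 73 - 0.5Q gives P = 85/2 - (1/4)q_S, so π_S = (85/2 - (1/4)q_S)q_S - 12q_S.
The leader's first-order condition 61/2 - (1/2)q_S = 0 yields q_S = 61.
Then q_F = (61 - (1/2)·61) = 61/2.
Price P = 73 - (1/2)·(183/2) = 109/4.
Solace's profit: (109/4 - 12)·61 = 930.2500.

930.25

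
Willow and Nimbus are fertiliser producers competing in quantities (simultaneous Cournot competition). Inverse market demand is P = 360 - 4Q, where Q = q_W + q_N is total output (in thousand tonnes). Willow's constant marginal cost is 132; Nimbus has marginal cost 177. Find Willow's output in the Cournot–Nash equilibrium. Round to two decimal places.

Willow's profit: π_W = (360 - 4Q)q_W - (132q_W). Setting ∂π_W/∂q_W = 0: 228 - 8q_W - 4(q_N) = 0.
Nimbus's profit: π_N = (360 - 4Q)q_N - (177q_N). Setting ∂π_N/∂q_N = 0: 183 - 8q_N - 4(q_W) = 0.
So q_W = (228 - 4q_N)/8 and q_N = (183 - 4q_W)/8.
Solving the pair: q_W = 91/4, q_N = 23/2.

22.75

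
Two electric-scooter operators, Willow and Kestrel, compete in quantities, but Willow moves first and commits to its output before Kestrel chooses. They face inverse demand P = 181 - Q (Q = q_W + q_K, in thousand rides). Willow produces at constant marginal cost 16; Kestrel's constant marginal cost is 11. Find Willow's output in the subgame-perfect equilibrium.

Solve by backward induction. Given q_W, the follower Kestrel maximises π_K = (181 - q_W - q_K)q_K - 11q_K.
∂π_K/∂q_K = 170 - q_W - 2q_K = 0 gives the reaction function q_K = (170 - q_W)/2.
The leader anticipates this reaction. Substituting into P = 181 - Q gives P = 96 - (1/2)q_W, so π_W = (96 - (1/2)q_W)q_W - 16q_W.
Maximising: ∂π_W/∂q_W = 80 - q_W = 0, giving q_W = 80.
Then q_K = (170 - 80)/2 = 45.

80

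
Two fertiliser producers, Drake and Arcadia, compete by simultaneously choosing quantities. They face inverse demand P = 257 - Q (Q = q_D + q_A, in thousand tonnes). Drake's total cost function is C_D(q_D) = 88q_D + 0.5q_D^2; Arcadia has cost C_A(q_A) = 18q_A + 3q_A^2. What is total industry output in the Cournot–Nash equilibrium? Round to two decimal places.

Drake's profit: π_D = (257 - Q)q_D - (88q_D + (1/2)q_D²). Setting ∂π_D/∂q_D = 0: 169 - 3q_D - (q_A) = 0.
Arcadia's profit: π_A = (257 - Q)q_A - (18q_A + 3q_A²). Setting ∂π_A/∂q_A = 0: 239 - 8q_A - (q_D) = 0.
Rearranging gives the reaction functions q_D = (169 - q_A)/3 and q_A = (239 - q_D)/8.
Substituting one into the other gives q_D = 1113/23 and q_A = 548/23.
Total output Q = 1113/23 + 548/23 = 1661/23.

72.22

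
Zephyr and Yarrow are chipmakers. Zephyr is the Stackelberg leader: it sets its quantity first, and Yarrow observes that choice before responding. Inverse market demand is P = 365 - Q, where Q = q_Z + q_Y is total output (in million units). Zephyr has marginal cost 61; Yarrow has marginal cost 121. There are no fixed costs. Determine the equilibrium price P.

152

Solve by backward induction. Given q_Z, the follower Yarrow maximises π_Y = (365 - q_Z - q_Y)q_Y - 121q_Y.
Follower FOC: 244 - q_Z - 2q_Y = 0, so q_Y(q_Z) = (244 - q_Z)/2.
Zephyr substitutes q_Y(q_Z) into its own profit: π_Z = q_Z(365 - q_Z - (244 - q_Z)/2) - 61q_Z = (243 - (1/2)q_Z)q_Z - 61q_Z.
Maximising: ∂π_Z/∂q_Z = 182 - q_Z = 0, giving q_Z = 182.
Then q_Y = (244 - 182)/2 = 31.
Total output Q = 213, so price P = 365 - 213 = 152.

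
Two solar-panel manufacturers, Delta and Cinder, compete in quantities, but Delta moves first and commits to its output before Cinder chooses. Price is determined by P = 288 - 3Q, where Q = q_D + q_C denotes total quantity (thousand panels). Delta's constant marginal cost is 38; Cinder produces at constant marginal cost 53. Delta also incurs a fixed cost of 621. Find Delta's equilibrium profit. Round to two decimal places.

Solve by backward induction. Given q_D, the follower Cinder maximises π_C = (288 - 3q_D - 3q_C)q_C - 53q_C.
∂π_C/∂q_C = 235 - 3q_D - 6q_C = 0 gives the reaction function q_C = (235 - 3q_D)/6.
The leader anticipates this reaction. Substituting into P = 288 - 3Q gives P = 341/2 - (3/2)q_D, so π_D = (341/2 - (3/2)q_D)q_D - 38q_D.
Maximising: ∂π_D/∂q_D = 265/2 - 3q_D = 0, giving q_D = 265/6.
Then q_C = (235 - 3·(265/6))/6 = 205/12.
Price P = 288 - 3·(245/4) = 417/4.
Delta's profit: (417/4 - 38)·(265/6) - 621 = 2305.0417.

2305.04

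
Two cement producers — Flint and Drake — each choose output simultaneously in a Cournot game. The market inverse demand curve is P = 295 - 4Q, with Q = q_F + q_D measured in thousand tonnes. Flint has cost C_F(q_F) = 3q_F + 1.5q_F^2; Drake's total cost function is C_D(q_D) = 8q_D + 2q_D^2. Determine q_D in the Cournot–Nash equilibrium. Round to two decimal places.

Flint's profit: π_F = (295 - 4Q)q_F - (3q_F + (3/2)q_F²). Setting ∂π_F/∂q_F = 0: 292 - 11q_F - 4(q_D) = 0.
Drake's profit: π_D = (295 - 4Q)q_D - (8q_D + 2q_D²). Setting ∂π_D/∂q_D = 0: 287 - 12q_D - 4(q_F) = 0.
Best responses: q_F = (292 - 4q_D)/11, q_D = (287 - 4q_F)/12.
Solving the pair: q_F = 589/29, q_D = 1989/116.

17.15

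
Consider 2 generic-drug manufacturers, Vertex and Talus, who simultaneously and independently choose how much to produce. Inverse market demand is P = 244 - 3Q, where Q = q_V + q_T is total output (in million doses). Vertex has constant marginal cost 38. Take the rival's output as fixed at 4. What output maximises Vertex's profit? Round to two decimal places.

32.33

With the rival's output fixed at 4, Vertex's profit is π_V = (244 - 3·4 - 3q_V)q_V - (38q_V) = (232 - 3q_V)q_V - (38q_V).
∂π_V/∂q_V = 194 - 6q_V = 0, so q_V = 97/3.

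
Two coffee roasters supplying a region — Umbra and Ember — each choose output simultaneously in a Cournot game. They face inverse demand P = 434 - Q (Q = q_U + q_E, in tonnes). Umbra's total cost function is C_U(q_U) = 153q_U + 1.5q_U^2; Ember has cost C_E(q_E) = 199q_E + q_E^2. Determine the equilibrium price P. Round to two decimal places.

Umbra's profit: π_U = (434 - Q)q_U - (153q_U + (3/2)q_U²). Setting ∂π_U/∂q_U = 0: 281 - 5q_U - (q_E) = 0.
Ember's first-order condition: 235 - 4q_E - (q_U) = 0.
Rearranging gives the reaction functions q_U = (281 - q_E)/5 and q_E = (235 - q_U)/4.
Solving the pair: q_U = 889/19, q_E = 894/19.
Total output Q = 1783/19, so price P = 434 - 1783/19 = 340.1579.

340.16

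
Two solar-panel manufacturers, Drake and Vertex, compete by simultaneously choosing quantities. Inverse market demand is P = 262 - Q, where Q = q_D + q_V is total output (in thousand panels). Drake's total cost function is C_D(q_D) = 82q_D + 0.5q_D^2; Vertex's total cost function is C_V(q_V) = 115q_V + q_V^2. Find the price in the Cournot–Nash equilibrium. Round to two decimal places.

186.18

Drake's profit: π_D = (262 - Q)q_D - (82q_D + (1/2)q_D²). Setting ∂π_D/∂q_D = 0: 180 - 3q_D - (q_V) = 0.
Vertex's first-order condition: 147 - 4q_V - (q_D) = 0.
So q_D = (180 - q_V)/3 and q_V = (147 - q_D)/4.
Substituting one into the other gives q_D = 573/11 and q_V = 261/11.
Total output Q = 834/11, so price P = 262 - 834/11 = 186.1818.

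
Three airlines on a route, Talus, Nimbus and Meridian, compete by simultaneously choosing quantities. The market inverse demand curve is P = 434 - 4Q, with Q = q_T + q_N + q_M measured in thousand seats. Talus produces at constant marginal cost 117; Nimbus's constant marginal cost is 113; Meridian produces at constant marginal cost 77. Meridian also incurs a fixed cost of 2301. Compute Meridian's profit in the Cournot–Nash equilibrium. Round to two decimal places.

628.52

Talus's profit: π_T = (434 - 4Q)q_T - (117q_T). Setting ∂π_T/∂q_T = 0: 317 - 8q_T - 4(q_N + q_M) = 0.
Nimbus's first-order condition: 321 - 8q_N - 4(q_T + q_M) = 0.
Meridian's first-order condition: 357 - 8q_M - 4(q_T + q_N) = 0.
Adding the 3 first-order conditions: 995 − 16Q = 0, so Q = 995/16.
Back-substituting: q_T = (317 − 995/4)/4 = 273/16, q_N = (321 − 995/4)/4 = 289/16, q_M = (357 − 995/4)/4 = 433/16.
Price P = 434 - 4·(995/16) = 741/4.
Meridian's profit: (741/4 - 77)·(433/16) - 2301 = 628.5156.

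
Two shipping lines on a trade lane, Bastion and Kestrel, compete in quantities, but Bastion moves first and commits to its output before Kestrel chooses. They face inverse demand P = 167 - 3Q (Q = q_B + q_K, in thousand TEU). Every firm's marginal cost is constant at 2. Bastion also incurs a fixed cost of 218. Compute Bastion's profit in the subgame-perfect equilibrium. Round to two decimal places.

The follower Kestrel best-responds to any q_B: π_K = (167 - 3Q)q_K - 2q_K.
Follower FOC: 165 - 3q_B - 6q_K = 0, so q_K(q_B) = (165 - 3q_B)/6.
The leader anticipates this reaction. Substituting into P = 167 - 3Q gives P = 169/2 - (3/2)q_B, so π_B = (169/2 - (3/2)q_B)q_B - 2q_B.
Maximising: ∂π_B/∂q_B = 165/2 - 3q_B = 0, giving q_B = 55/2.
Then q_K = (165 - 3·(55/2))/6 = 55/4.
Price P = 167 - 3·(165/4) = 173/4.
Bastion's profit: (173/4 - 2)·(55/2) - 218 = 916.3750.

916.38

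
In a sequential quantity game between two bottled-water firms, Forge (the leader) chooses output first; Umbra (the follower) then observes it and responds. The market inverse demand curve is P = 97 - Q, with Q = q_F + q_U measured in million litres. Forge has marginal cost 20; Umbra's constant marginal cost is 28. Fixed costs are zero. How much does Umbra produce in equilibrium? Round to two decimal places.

13.25

Solve by backward induction. Given q_F, the follower Umbra maximises π_U = (97 - q_F - q_U)q_U - 28q_U.
Follower FOC: 69 - q_F - 2q_U = 0, so q_U(q_F) = (69 - q_F)/2.
The leader anticipates this reaction. Substituting into P = 97 - Q gives P = 125/2 - (1/2)q_F, so π_F = (125/2 - (1/2)q_F)q_F - 20q_F.
Maximising: ∂π_F/∂q_F = 85/2 - q_F = 0, giving q_F = 85/2.
Then q_U = (69 - 85/2)/2 = 53/4.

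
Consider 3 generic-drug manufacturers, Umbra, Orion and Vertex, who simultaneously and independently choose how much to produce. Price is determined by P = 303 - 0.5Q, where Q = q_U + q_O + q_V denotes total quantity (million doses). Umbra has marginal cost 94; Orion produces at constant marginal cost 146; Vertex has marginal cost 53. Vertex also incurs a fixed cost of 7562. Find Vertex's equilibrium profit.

10870

Umbra's profit: π_U = (303 - 0.5Q)q_U - (94q_U). Setting ∂π_U/∂q_U = 0: 209 - q_U - (1/2)(q_O + q_V) = 0.
Orion's first-order condition: 157 - q_O - (1/2)(q_U + q_V) = 0.
Vertex's first-order condition: 250 - q_V - (1/2)(q_U + q_O) = 0.
Adding the 3 first-order conditions: 616 − 2Q = 0, so Q = 308.
Back-substituting: q_U = (209 − 154)/(1/2) = 110, q_O = (157 − 154)/(1/2) = 6, q_V = (250 − 154)/(1/2) = 192.
Price P = 303 - (1/2)·308 = 149.
Vertex's profit: (149 - 53)·192 - 7562 = 10870.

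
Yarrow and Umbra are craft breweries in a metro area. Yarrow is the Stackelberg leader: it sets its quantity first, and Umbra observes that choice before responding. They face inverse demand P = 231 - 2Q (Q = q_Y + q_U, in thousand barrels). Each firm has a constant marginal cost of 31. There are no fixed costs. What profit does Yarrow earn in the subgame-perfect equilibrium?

Solve by backward induction. Given q_Y, the follower Umbra maximises π_U = (231 - 2q_Y - 2q_U)q_U - 31q_U.
Setting the follower's marginal profit to zero, 200 - 2q_Y - 4q_U = 0, i.e. q_U = (200 - 2q_Y)/4.
Yarrow substitutes q_U(q_Y) into its own profit: π_Y = q_Y(231 - 2q_Y - (200 - 2q_Y)/2) - 31q_Y = (131 - q_Y)q_Y - 31q_Y.
Maximising: ∂π_Y/∂q_Y = 100 - 2q_Y = 0, giving q_Y = 50.
Then q_U = (200 - 2·50)/4 = 25.
Price P = 231 - 2·75 = 81.
Yarrow's profit: (81 - 31)·50 = 2500.

2500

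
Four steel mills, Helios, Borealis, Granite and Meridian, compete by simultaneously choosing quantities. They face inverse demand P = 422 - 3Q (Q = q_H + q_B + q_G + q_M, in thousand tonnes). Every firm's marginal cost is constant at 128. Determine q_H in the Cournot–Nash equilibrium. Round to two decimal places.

19.60

Each firm earns π_i = (422 - 3Q)q_i - 128q_i.
First-order condition (treating rivals' output as given): 294 - 6q_i - 3·Σ_{j≠i} q_j = 0.
With identical firms every q_j equals q_i, so Σ_{j≠i} q_j = 3q_i and 294 = 15q_i, giving q_i = 98/5.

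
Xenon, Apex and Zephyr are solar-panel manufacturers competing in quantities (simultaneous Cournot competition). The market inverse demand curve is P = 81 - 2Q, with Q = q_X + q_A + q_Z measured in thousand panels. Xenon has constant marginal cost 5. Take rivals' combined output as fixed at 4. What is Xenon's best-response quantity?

17

With rivals' combined output fixed at 4, Xenon's profit is π_X = (81 - 2·4 - 2q_X)q_X - (5q_X) = (73 - 2q_X)q_X - (5q_X).
∂π_X/∂q_X = 68 - 4q_X = 0, so q_X = 17.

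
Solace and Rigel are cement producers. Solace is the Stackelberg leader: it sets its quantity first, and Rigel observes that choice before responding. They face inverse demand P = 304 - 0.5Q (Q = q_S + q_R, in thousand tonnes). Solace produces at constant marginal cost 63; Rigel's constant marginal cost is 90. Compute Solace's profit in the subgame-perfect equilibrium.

Solve by backward induction. Given q_S, the follower Rigel maximises π_R = (304 - (1/2)q_S - (1/2)q_R)q_R - 90q_R.
Follower FOC: 214 - (1/2)q_S - q_R = 0, so q_R(q_S) = (214 - (1/2)q_S).
The leader anticipates this reaction. Substituting into P = 304 - 0.5Q gives P = 197 - (1/4)q_S, so π_S = (197 - (1/4)q_S)q_S - 63q_S.
Leader FOC: 134 - (1/2)q_S = 0, so q_S = 268.
Then q_R = (214 - (1/2)·268) = 80.
Price P = 304 - (1/2)·348 = 130.
Solace's profit: (130 - 63)·268 = 17956.

17956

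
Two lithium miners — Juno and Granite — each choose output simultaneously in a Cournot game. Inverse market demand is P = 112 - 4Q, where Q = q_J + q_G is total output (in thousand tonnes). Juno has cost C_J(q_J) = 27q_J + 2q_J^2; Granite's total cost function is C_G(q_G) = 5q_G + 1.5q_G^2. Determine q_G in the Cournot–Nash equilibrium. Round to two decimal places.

Juno's profit: π_J = (112 - 4Q)q_J - (27q_J + 2q_J²). Setting ∂π_J/∂q_J = 0: 85 - 12q_J - 4(q_G) = 0.
Granite's first-order condition: 107 - 11q_G - 4(q_J) = 0.
Best responses: q_J = (85 - 4q_G)/12, q_G = (107 - 4q_J)/11.
Solving the pair: q_J = 507/116, q_G = 236/29.

8.14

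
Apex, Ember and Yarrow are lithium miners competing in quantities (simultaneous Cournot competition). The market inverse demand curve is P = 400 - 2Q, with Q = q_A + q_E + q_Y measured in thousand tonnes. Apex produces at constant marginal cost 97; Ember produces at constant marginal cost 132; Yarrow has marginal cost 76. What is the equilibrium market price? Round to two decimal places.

176.25

Apex's profit: π_A = (400 - 2Q)q_A - (97q_A). Setting ∂π_A/∂q_A = 0: 303 - 4q_A - 2(q_E + q_Y) = 0.
Ember's profit: π_E = (400 - 2Q)q_E - (132q_E). Setting ∂π_E/∂q_E = 0: 268 - 4q_E - 2(q_A + q_Y) = 0.
Yarrow's first-order condition: 324 - 4q_Y - 2(q_A + q_E) = 0.
Adding the 3 first-order conditions: 895 − 8Q = 0, so Q = 895/8.
Back-substituting: q_A = (303 − 895/4)/2 = 317/8, q_E = (268 − 895/4)/2 = 177/8, q_Y = (324 − 895/4)/2 = 401/8.
Total output Q = 895/8, so price P = 400 - 2·(895/8) = 705/4.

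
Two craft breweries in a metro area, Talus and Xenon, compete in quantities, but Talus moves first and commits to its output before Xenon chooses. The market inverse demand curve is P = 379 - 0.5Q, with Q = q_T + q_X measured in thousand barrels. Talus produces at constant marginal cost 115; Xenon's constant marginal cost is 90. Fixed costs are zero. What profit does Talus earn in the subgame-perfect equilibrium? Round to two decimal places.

14280.25

The follower Xenon best-responds to any q_T: π_X = (379 - 0.5Q)q_X - 90q_X.
∂π_X/∂q_X = 289 - (1/2)q_T - q_X = 0 gives the reaction function q_X = (289 - (1/2)q_T).
The leader anticipates this reaction. Substituting into P = 379 - 0.5Q gives P = 469/2 - (1/4)q_T, so π_T = (469/2 - (1/4)q_T)q_T - 115q_T.
Leader FOC: 239/2 - (1/2)q_T = 0, so q_T = 239.
Then q_X = (289 - (1/2)·239) = 339/2.
Price P = 379 - (1/2)·(817/2) = 699/4.
Talus's profit: (699/4 - 115)·239 = 14280.2500.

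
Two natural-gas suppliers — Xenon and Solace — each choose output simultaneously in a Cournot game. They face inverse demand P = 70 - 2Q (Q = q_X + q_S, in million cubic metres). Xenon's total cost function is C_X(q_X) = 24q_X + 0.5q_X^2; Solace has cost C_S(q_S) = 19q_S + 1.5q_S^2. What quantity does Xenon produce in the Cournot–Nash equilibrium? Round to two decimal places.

Xenon's profit: π_X = (70 - 2Q)q_X - (24q_X + (1/2)q_X²). Setting ∂π_X/∂q_X = 0: 46 - 5q_X - 2(q_S) = 0.
Solace's first-order condition: 51 - 7q_S - 2(q_X) = 0.
So q_X = (46 - 2q_S)/5 and q_S = (51 - 2q_X)/7.
Substituting one into the other gives q_X = 220/31 and q_S = 163/31.

7.10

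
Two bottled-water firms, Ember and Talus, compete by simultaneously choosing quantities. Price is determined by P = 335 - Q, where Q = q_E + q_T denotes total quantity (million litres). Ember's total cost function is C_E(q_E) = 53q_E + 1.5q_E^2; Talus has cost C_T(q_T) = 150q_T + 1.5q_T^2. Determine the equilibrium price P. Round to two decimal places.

Ember's profit: π_E = (335 - Q)q_E - (53q_E + (3/2)q_E²). Setting ∂π_E/∂q_E = 0: 282 - 5q_E - (q_T) = 0.
Talus's profit: π_T = (335 - Q)q_T - (150q_T + (3/2)q_T²). Setting ∂π_T/∂q_T = 0: 185 - 5q_T - (q_E) = 0.
So q_E = (282 - q_T)/5 and q_T = (185 - q_E)/5.
Solving the pair: q_E = 1225/24, q_T = 643/24.
Total output Q = 467/6, so price P = 335 - 467/6 = 1543/6.

257.17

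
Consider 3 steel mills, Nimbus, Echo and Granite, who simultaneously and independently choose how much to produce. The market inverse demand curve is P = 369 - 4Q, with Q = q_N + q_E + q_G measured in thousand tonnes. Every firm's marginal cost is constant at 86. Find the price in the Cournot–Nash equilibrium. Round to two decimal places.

Each firm earns π_i = (369 - 4Q)q_i - 86q_i.
First-order condition (treating rivals' output as given): 283 - 8q_i - 4·Σ_{j≠i} q_j = 0.
By symmetry each firm produces the same amount; substituting Σ_{j≠i} q_j = 2q_i yields q_i = 283/16.
Total output Q = 849/16, so price P = 369 - 4·(849/16) = 627/4.

156.75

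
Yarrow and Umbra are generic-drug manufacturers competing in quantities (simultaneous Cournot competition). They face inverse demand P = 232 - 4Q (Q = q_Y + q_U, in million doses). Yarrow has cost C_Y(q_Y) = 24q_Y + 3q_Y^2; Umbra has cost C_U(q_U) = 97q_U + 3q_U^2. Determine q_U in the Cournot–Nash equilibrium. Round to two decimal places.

Yarrow's profit: π_Y = (232 - 4Q)q_Y - (24q_Y + 3q_Y²). Setting ∂π_Y/∂q_Y = 0: 208 - 14q_Y - 4(q_U) = 0.
Umbra's first-order condition: 135 - 14q_U - 4(q_Y) = 0.
So q_Y = (208 - 4q_U)/14 and q_U = (135 - 4q_Y)/14.
Solving the pair: q_Y = 593/45, q_U = 529/90.

5.88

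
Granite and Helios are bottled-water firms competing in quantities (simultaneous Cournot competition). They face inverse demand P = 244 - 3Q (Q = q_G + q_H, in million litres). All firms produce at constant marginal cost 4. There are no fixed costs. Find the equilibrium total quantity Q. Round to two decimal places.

53.33

A representative firm's profit is π_i = q_i(244 - 3Q) - 4q_i.
First-order condition (treating rivals' output as given): 240 - 6q_i - 3q_j = 0.
With identical firms every q_j equals q_i, so q_j = q_i and 240 = 9q_i, giving q_i = 80/3.
Total output Q = 80/3 + 80/3 = 160/3.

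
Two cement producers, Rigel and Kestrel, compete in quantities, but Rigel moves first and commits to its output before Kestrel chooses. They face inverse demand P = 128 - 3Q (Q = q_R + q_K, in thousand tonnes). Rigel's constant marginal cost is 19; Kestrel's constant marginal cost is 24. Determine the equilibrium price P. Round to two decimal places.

47.50

The follower Kestrel best-responds to any q_R: π_K = (128 - 3Q)q_K - 24q_K.
∂π_K/∂q_K = 104 - 3q_R - 6q_K = 0 gives the reaction function q_K = (104 - 3q_R)/6.
The leader anticipates this reaction. Substituting into P = 128 - 3Q gives P = 76 - (3/2)q_R, so π_R = (76 - (3/2)q_R)q_R - 19q_R.
The leader's first-order condition 57 - 3q_R = 0 yields q_R = 19.
Then q_K = (104 - 3·19)/6 = 47/6.
Total output Q = 161/6, so price P = 128 - 3·(161/6) = 95/2.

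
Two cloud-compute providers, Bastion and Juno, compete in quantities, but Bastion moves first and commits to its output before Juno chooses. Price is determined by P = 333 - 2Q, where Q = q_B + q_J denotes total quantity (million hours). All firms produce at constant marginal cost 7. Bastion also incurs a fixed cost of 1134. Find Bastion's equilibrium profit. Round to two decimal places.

Solve by backward induction. Given q_B, the follower Juno maximises π_J = (333 - 2q_B - 2q_J)q_J - 7q_J.
∂π_J/∂q_J = 326 - 2q_B - 4q_J = 0 gives the reaction function q_J = (326 - 2q_B)/4.
Bastion substitutes q_J(q_B) into its own profit: π_B = q_B(333 - 2q_B - (326 - 2q_B)/2) - 7q_B = (170 - q_B)q_B - 7q_B.
Maximising: ∂π_B/∂q_B = 163 - 2q_B = 0, giving q_B = 163/2.
Then q_J = (326 - 2·(163/2))/4 = 163/4.
Price P = 333 - 2·(489/4) = 177/2.
Bastion's profit: (177/2 - 7)·(163/2) - 1134 = 5508.2500.

5508.25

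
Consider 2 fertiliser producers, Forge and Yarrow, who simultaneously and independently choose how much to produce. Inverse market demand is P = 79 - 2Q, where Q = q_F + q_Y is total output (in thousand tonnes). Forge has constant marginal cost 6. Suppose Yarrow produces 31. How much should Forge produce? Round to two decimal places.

2.75

With the rival's output fixed at 31, Forge's profit is π_F = (79 - 2·31 - 2q_F)q_F - (6q_F) = (17 - 2q_F)q_F - (6q_F).
∂π_F/∂q_F = 11 - 4q_F = 0, so q_F = 11/4.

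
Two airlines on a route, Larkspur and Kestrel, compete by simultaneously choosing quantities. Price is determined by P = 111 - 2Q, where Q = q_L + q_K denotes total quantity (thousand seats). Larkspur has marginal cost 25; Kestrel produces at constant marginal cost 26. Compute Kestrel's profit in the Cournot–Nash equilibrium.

392

Larkspur's profit: π_L = (111 - 2Q)q_L - (25q_L). Setting ∂π_L/∂q_L = 0: 86 - 4q_L - 2(q_K) = 0.
Kestrel's profit: π_K = (111 - 2Q)q_K - (26q_K). Setting ∂π_K/∂q_K = 0: 85 - 4q_K - 2(q_L) = 0.
Best responses: q_L = (86 - 2q_K)/4, q_K = (85 - 2q_L)/4.
Substituting one into the other gives q_L = 29/2 and q_K = 14.
Price P = 111 - 2·(57/2) = 54.
Kestrel's profit: (54 - 26)·14 = 392.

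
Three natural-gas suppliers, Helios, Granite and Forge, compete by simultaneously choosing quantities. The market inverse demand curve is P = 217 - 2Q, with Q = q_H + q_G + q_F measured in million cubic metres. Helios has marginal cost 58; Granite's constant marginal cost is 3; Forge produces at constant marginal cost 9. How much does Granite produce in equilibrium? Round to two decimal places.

Helios's profit: π_H = (217 - 2Q)q_H - (58q_H). Setting ∂π_H/∂q_H = 0: 159 - 4q_H - 2(q_G + q_F) = 0.
Granite's profit: π_G = (217 - 2Q)q_G - (3q_G). Setting ∂π_G/∂q_G = 0: 214 - 4q_G - 2(q_H + q_F) = 0.
Forge's profit: π_F = (217 - 2Q)q_F - (9q_F). Setting ∂π_F/∂q_F = 0: 208 - 4q_F - 2(q_H + q_G) = 0.
Adding the 3 first-order conditions: 581 − 8Q = 0, so Q = 581/8.
Back-substituting: q_H = (159 − 581/4)/2 = 55/8, q_G = (214 − 581/4)/2 = 275/8, q_F = (208 − 581/4)/2 = 251/8.

34.38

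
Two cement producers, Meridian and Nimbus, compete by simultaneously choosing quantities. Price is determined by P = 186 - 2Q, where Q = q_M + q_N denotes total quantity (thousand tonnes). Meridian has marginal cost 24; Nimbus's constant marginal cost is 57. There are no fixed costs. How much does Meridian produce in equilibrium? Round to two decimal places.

Meridian's profit: π_M = (186 - 2Q)q_M - (24q_M). Setting ∂π_M/∂q_M = 0: 162 - 4q_M - 2(q_N) = 0.
Nimbus's profit: π_N = (186 - 2Q)q_N - (57q_N). Setting ∂π_N/∂q_N = 0: 129 - 4q_N - 2(q_M) = 0.
So q_M = (162 - 2q_N)/4 and q_N = (129 - 2q_M)/4.
Substituting one into the other gives q_M = 65/2 and q_N = 16.

32.50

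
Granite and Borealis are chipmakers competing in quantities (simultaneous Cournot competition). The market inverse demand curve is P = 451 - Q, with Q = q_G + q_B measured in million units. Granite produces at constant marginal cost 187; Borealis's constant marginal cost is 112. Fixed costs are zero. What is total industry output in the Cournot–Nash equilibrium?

201

Granite's profit: π_G = (451 - Q)q_G - (187q_G). Setting ∂π_G/∂q_G = 0: 264 - 2q_G - (q_B) = 0.
Borealis's first-order condition: 339 - 2q_B - (q_G) = 0.
So q_G = (264 - q_B)/2 and q_B = (339 - q_G)/2.
Solving the pair: q_G = 63, q_B = 138.
Total output Q = 63 + 138 = 201.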